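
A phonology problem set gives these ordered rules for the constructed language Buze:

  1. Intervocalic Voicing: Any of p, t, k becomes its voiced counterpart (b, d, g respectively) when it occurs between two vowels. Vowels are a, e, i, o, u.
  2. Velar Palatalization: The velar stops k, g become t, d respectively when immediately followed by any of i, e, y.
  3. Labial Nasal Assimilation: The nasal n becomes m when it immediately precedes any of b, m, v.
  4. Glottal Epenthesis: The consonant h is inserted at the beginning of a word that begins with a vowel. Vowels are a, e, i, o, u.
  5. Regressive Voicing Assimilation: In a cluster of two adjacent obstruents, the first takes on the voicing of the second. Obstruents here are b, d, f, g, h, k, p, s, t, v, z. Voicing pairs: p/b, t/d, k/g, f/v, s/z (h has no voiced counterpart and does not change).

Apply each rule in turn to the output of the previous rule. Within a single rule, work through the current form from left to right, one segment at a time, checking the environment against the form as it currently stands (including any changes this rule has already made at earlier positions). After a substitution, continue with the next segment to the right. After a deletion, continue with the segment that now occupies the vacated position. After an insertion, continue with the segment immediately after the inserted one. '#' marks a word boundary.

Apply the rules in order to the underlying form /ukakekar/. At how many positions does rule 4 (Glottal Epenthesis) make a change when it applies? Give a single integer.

1

1 Intervocalic Voicing: [ukakekar] → [ugagegar]
2 Velar Palatalization: [ugagegar] → [ugadegar]
3 Labial Nasal Assimilation: no change — [ugadegar]
4 Glottal Epenthesis: [ugadegar] → [hugadegar]
5 Regressive Voicing Assimilation: no change — [hugadegar]
Rule 4 changed 1 position(s).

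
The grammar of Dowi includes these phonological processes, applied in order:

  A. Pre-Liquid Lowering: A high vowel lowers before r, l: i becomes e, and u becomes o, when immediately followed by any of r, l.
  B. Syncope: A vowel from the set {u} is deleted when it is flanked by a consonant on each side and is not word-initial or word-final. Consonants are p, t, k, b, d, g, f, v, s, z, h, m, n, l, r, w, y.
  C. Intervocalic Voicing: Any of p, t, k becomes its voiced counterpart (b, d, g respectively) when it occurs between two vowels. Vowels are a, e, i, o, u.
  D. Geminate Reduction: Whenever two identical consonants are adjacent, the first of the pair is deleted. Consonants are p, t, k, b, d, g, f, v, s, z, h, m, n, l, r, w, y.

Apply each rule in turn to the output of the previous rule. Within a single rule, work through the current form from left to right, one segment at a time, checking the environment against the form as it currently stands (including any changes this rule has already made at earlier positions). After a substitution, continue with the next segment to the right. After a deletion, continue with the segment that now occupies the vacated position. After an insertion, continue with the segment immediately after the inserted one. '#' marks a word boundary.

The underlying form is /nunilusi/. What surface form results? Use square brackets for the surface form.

[nelsi]

A Pre-Liquid Lowering: [nunilusi] → [nunelusi]
B Syncope: [nunelusi] → [nnelsi]
C Intervocalic Voicing: no change — [nnelsi]
D Geminate Reduction: [nnelsi] → [nelsi]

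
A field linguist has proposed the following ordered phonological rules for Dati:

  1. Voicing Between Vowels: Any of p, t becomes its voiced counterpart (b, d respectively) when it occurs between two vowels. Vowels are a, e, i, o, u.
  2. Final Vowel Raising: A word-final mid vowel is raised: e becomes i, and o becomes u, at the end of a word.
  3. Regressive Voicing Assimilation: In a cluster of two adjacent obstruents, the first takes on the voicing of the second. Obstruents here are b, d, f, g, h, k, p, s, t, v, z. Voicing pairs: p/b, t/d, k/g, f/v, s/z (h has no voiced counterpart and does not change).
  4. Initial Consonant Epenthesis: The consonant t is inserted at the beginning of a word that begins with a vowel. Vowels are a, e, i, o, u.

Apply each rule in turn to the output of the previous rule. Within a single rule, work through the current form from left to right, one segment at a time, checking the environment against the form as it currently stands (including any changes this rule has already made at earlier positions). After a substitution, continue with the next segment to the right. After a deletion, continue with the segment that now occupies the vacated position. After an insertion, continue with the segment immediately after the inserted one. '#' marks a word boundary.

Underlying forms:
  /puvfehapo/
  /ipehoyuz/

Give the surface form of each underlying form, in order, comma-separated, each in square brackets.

/puvfehapo/:
  1 Voicing Between Vowels: [puvfehapo] → [puvfehabo]
  2 Final Vowel Raising: [puvfehabo] → [puvfehabu]
  3 Regressive Voicing Assimilation: [puvfehabu] → [puffehabu]
  4 Initial Consonant Epenthesis: no change — [puffehabu]
/ipehoyuz/:
  1 Voicing Between Vowels: [ipehoyuz] → [ibehoyuz]
  2 Final Vowel Raising: no change — [ibehoyuz]
  3 Regressive Voicing Assimilation: no change — [ibehoyuz]
  4 Initial Consonant Epenthesis: [ibehoyuz] → [tibehoyuz]

[puffehabu], [tibehoyuz]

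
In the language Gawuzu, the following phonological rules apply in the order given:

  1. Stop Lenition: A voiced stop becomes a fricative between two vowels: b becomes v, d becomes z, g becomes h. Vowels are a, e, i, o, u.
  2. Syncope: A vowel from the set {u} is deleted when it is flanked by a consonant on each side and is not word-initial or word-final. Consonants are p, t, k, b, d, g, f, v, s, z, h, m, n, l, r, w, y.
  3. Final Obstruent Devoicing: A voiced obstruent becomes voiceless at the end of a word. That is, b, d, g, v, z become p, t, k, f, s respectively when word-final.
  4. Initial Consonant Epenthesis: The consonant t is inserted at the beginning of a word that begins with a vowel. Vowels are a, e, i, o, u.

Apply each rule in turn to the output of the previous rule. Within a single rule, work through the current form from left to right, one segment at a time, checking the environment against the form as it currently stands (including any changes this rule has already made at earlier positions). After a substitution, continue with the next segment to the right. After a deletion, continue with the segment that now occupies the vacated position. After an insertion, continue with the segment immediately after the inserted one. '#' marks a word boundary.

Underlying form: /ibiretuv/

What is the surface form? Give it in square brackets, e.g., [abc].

1 Stop Lenition: [ibiretuv] → [iviretuv]
2 Syncope: [iviretuv] → [iviretv]
3 Final Obstruent Devoicing: [iviretv] → [iviretf]
4 Initial Consonant Epenthesis: [iviretf] → [tiviretf]

[tiviretf]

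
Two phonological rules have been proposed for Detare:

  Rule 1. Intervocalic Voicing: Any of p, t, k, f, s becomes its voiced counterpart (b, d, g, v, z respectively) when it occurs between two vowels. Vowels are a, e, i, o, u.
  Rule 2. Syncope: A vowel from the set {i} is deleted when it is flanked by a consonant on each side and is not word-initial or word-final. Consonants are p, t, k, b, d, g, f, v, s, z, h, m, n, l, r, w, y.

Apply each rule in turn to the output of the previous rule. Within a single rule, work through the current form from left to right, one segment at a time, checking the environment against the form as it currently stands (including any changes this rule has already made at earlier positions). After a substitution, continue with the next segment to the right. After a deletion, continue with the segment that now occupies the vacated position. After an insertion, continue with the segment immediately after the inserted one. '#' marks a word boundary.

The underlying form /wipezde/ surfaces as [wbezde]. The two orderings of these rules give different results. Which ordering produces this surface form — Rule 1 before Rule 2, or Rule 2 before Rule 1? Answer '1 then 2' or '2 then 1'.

1 then 2

Order 1 then 2:
  1 Intervocalic Voicing: [wipezde] → [wibezde]
  2 Syncope: [wibezde] → [wbezde]
  result: [wbezde]
Order 2 then 1:
  2 Syncope: [wipezde] → [wpezde]
  1 Intervocalic Voicing: no change — [wpezde]
  result: [wpezde]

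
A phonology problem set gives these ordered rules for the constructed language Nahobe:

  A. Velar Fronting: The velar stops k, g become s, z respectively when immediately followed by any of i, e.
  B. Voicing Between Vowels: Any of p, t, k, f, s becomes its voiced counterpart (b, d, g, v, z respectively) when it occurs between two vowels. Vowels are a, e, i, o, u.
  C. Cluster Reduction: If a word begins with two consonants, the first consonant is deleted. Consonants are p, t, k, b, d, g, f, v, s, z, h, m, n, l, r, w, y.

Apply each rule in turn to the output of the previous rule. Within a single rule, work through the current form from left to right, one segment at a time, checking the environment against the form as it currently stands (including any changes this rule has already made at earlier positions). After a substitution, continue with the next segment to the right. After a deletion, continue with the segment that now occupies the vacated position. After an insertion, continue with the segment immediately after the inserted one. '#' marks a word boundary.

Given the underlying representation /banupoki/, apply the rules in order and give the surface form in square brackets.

A Velar Fronting: [banupoki] → [banuposi]
B Voicing Between Vowels: [banuposi] → [banubozi]
C Cluster Reduction: no change — [banubozi]

[banubozi]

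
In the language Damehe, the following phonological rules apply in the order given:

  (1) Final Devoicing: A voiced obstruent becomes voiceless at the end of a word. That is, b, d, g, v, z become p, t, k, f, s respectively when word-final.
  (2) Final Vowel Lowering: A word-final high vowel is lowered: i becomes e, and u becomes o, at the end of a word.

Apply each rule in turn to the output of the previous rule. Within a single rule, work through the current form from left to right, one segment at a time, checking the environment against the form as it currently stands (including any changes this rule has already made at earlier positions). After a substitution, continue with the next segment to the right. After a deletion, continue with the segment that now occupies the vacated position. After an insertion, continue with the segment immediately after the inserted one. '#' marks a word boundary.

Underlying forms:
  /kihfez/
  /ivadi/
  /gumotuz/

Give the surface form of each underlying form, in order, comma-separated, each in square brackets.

[kihfes], [ivade], [gumotus]

/kihfez/:
  (1) Final Devoicing: [kihfez] → [kihfes]
  (2) Final Vowel Lowering: no change — [kihfes]
/ivadi/:
  (1) Final Devoicing: no change — [ivadi]
  (2) Final Vowel Lowering: [ivadi] → [ivade]
/gumotuz/:
  (1) Final Devoicing: [gumotuz] → [gumotus]
  (2) Final Vowel Lowering: no change — [gumotus]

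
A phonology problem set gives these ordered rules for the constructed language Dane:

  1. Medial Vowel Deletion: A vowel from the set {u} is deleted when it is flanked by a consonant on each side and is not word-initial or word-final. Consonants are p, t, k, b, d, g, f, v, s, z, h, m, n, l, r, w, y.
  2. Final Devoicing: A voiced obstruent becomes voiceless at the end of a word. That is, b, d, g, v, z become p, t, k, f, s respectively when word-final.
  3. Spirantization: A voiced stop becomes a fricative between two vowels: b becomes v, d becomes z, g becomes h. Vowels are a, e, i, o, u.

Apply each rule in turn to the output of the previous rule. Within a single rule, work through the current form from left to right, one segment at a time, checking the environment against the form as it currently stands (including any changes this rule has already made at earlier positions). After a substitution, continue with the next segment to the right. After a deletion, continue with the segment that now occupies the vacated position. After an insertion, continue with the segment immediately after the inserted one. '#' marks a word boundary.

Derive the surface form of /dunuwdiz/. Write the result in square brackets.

[dnwdis]

1 Medial Vowel Deletion: [dunuwdiz] → [dnwdiz]
2 Final Devoicing: [dnwdiz] → [dnwdis]
3 Spirantization: no change — [dnwdis]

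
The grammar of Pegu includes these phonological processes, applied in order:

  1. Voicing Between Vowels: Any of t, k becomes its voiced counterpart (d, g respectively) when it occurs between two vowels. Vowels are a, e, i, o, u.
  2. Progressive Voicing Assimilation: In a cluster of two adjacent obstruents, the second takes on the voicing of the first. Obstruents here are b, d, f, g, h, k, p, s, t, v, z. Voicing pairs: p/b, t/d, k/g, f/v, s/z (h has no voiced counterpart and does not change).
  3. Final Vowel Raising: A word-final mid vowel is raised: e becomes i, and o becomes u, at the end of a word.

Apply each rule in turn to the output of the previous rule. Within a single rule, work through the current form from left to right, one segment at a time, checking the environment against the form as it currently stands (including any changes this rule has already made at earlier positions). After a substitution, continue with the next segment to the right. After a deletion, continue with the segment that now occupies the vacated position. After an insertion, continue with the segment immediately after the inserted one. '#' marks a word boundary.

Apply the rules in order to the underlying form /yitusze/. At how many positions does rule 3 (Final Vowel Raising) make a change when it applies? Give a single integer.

1

1 Voicing Between Vowels: [yitusze] → [yidusze]
2 Progressive Voicing Assimilation: [yidusze] → [yidusse]
3 Final Vowel Raising: [yidusse] → [yidussi]
Rule 3 changed 1 position(s).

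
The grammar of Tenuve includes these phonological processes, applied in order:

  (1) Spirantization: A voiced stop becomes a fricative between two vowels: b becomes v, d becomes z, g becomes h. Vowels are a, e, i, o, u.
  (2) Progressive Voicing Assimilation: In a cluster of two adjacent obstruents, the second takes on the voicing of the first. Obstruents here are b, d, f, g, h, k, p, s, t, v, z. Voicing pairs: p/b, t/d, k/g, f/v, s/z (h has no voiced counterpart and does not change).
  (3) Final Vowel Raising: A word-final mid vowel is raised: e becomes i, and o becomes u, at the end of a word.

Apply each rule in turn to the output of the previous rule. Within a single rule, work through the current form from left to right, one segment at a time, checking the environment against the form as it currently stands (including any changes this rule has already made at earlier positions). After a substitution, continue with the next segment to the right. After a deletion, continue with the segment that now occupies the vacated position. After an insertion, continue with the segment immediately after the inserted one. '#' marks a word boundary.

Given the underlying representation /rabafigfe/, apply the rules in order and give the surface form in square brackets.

[ravafigvi]

(1) Spirantization: [rabafigfe] → [ravafigfe]
(2) Progressive Voicing Assimilation: [ravafigfe] → [ravafigve]
(3) Final Vowel Raising: [ravafigve] → [ravafigvi]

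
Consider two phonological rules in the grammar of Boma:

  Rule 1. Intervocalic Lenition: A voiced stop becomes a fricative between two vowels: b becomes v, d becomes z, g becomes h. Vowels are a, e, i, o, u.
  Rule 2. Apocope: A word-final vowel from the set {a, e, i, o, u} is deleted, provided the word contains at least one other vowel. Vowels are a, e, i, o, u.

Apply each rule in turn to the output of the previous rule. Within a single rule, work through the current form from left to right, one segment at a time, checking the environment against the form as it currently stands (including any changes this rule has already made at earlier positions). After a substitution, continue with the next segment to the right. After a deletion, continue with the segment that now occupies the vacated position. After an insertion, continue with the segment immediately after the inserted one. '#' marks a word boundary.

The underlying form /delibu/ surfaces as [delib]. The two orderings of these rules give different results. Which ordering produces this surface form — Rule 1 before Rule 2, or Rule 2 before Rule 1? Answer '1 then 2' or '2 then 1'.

Order 1 then 2:
  1 Intervocalic Lenition: [delibu] → [delivu]
  2 Apocope: [delivu] → [deliv]
  result: [deliv]
Order 2 then 1:
  2 Apocope: [delibu] → [delib]
  1 Intervocalic Lenition: no change — [delib]
  result: [delib]

2 then 1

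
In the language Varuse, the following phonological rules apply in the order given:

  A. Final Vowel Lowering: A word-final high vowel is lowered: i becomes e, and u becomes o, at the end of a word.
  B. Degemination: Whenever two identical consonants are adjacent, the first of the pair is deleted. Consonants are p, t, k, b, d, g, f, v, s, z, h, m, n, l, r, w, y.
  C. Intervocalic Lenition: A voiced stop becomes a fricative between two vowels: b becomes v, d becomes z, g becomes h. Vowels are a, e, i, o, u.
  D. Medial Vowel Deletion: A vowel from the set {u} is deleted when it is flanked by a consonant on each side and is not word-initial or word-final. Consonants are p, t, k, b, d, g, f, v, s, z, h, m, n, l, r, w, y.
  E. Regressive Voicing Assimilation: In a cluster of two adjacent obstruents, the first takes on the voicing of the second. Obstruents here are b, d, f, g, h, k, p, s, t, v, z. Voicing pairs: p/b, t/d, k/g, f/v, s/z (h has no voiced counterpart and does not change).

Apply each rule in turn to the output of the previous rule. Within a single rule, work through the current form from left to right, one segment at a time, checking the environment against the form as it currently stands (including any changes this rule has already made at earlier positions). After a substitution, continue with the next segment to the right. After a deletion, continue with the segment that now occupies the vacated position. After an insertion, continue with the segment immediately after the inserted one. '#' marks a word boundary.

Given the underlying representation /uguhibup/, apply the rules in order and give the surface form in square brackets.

A Final Vowel Lowering: no change — [uguhibup]
B Degemination: no change — [uguhibup]
C Intervocalic Lenition: [uguhibup] → [uhuhivup]
D Medial Vowel Deletion: [uhuhivup] → [uhhivp]
E Regressive Voicing Assimilation: [uhhivp] → [uhhifp]

[uhhifp]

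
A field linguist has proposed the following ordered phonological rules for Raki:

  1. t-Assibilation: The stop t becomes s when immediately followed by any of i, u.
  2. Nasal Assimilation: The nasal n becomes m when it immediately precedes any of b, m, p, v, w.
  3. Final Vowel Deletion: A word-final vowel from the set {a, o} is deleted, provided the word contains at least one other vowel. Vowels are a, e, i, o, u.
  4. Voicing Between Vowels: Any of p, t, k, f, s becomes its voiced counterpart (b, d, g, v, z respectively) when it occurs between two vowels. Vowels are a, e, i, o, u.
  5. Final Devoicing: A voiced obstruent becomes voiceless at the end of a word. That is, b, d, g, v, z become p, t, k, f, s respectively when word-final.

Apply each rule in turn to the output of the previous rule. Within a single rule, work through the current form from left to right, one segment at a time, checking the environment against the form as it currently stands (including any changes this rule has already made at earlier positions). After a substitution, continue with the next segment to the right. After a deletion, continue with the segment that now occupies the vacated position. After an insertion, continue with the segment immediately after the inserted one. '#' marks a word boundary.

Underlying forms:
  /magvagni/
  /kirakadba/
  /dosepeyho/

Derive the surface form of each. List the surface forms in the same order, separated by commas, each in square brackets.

[magvagni], [kiragadp], [dozebeyh]

/magvagni/:
  1 t-Assibilation: no change — [magvagni]
  2 Nasal Assimilation: no change — [magvagni]
  3 Final Vowel Deletion: no change — [magvagni]
  4 Voicing Between Vowels: no change — [magvagni]
  5 Final Devoicing: no change — [magvagni]
/kirakadba/:
  1 t-Assibilation: no change — [kirakadba]
  2 Nasal Assimilation: no change — [kirakadba]
  3 Final Vowel Deletion: [kirakadba] → [kirakadb]
  4 Voicing Between Vowels: [kirakadb] → [kiragadb]
  5 Final Devoicing: [kiragadb] → [kiragadp]
/dosepeyho/:
  1 t-Assibilation: no change — [dosepeyho]
  2 Nasal Assimilation: no change — [dosepeyho]
  3 Final Vowel Deletion: [dosepeyho] → [dosepeyh]
  4 Voicing Between Vowels: [dosepeyh] → [dozebeyh]
  5 Final Devoicing: no change — [dozebeyh]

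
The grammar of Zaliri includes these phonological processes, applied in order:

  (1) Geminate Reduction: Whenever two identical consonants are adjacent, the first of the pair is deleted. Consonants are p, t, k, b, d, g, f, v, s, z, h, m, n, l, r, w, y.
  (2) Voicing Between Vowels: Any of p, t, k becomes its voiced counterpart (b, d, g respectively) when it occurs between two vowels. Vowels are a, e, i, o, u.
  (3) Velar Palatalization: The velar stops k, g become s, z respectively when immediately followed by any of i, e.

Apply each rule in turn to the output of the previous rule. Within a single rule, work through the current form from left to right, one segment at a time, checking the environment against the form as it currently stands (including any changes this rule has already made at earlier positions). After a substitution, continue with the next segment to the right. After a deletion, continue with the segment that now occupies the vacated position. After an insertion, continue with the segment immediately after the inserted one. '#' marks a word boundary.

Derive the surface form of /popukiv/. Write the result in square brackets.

(1) Geminate Reduction: no change — [popukiv]
(2) Voicing Between Vowels: [popukiv] → [pobugiv]
(3) Velar Palatalization: [pobugiv] → [pobuziv]

[pobuziv]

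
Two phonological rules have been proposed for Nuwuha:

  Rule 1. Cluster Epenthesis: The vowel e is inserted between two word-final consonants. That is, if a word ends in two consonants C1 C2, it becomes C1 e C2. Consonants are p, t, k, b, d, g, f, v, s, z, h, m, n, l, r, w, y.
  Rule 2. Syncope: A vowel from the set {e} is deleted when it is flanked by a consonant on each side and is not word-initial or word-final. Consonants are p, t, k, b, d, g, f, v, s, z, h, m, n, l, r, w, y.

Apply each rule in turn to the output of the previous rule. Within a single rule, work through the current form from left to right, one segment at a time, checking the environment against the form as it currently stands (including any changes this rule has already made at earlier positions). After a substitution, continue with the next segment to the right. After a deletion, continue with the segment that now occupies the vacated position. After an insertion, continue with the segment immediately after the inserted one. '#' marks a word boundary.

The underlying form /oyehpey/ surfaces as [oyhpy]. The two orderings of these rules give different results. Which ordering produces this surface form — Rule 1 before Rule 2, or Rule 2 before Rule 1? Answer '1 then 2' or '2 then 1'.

Order 1 then 2:
  1 Cluster Epenthesis: no change — [oyehpey]
  2 Syncope: [oyehpey] → [oyhpy]
  result: [oyhpy]
Order 2 then 1:
  2 Syncope: [oyehpey] → [oyhpy]
  1 Cluster Epenthesis: [oyhpy] → [oyhpey]
  result: [oyhpey]

1 then 2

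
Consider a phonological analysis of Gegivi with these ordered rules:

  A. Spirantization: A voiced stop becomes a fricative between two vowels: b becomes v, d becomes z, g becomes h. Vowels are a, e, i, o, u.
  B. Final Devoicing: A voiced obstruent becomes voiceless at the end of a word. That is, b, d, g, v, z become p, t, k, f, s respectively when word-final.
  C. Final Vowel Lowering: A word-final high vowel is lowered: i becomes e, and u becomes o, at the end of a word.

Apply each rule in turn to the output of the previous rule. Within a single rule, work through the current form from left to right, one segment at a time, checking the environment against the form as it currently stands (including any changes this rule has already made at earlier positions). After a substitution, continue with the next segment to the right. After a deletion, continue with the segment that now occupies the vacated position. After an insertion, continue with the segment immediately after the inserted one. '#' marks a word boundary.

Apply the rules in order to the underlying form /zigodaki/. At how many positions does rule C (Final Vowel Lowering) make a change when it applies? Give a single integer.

1

A Spirantization: [zigodaki] → [zihozaki]
B Final Devoicing: no change — [zihozaki]
C Final Vowel Lowering: [zihozaki] → [zihozake]
Rule C changed 1 position(s).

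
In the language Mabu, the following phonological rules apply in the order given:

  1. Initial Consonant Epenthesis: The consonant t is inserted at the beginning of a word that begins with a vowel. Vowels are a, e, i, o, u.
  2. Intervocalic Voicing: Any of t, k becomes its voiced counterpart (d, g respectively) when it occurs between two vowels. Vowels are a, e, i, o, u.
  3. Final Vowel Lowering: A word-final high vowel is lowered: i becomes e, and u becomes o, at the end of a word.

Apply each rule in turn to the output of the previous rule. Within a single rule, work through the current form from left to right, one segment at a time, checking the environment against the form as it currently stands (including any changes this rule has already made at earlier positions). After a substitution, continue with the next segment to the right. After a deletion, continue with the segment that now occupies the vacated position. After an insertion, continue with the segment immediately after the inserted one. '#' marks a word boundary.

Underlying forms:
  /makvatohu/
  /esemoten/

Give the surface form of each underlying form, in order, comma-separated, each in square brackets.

[makvadoho], [tesemoden]

/makvatohu/:
  1 Initial Consonant Epenthesis: no change — [makvatohu]
  2 Intervocalic Voicing: [makvatohu] → [makvadohu]
  3 Final Vowel Lowering: [makvadohu] → [makvadoho]
/esemoten/:
  1 Initial Consonant Epenthesis: [esemoten] → [tesemoten]
  2 Intervocalic Voicing: [tesemoten] → [tesemoden]
  3 Final Vowel Lowering: no change — [tesemoden]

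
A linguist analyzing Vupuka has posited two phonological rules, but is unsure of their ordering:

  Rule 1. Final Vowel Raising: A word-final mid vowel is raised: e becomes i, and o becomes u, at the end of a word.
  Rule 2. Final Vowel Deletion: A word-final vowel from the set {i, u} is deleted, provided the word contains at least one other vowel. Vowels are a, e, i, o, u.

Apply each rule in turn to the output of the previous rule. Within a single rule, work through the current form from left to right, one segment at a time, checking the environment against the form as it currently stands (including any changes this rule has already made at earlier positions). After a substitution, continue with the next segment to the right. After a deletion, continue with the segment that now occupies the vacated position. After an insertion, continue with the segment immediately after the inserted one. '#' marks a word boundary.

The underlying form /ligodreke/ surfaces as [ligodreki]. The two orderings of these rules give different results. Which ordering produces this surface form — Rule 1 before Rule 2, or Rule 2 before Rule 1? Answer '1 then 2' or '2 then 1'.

2 then 1

Order 1 then 2:
  1 Final Vowel Raising: [ligodreke] → [ligodreki]
  2 Final Vowel Deletion: [ligodreki] → [ligodrek]
  result: [ligodrek]
Order 2 then 1:
  2 Final Vowel Deletion: no change — [ligodreke]
  1 Final Vowel Raising: [ligodreke] → [ligodreki]
  result: [ligodreki]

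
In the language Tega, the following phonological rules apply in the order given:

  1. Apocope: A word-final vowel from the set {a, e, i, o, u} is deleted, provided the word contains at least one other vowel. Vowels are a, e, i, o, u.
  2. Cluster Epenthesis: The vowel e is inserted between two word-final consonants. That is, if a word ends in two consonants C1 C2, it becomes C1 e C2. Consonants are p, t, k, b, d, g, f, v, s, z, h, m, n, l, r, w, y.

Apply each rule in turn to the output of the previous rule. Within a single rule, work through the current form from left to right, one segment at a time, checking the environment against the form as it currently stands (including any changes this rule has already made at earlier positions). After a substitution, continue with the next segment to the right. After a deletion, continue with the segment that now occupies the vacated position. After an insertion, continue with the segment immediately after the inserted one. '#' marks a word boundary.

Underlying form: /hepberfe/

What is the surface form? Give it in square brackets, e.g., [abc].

1 Apocope: [hepberfe] → [hepberf]
2 Cluster Epenthesis: [hepberf] → [hepberef]

[hepberef]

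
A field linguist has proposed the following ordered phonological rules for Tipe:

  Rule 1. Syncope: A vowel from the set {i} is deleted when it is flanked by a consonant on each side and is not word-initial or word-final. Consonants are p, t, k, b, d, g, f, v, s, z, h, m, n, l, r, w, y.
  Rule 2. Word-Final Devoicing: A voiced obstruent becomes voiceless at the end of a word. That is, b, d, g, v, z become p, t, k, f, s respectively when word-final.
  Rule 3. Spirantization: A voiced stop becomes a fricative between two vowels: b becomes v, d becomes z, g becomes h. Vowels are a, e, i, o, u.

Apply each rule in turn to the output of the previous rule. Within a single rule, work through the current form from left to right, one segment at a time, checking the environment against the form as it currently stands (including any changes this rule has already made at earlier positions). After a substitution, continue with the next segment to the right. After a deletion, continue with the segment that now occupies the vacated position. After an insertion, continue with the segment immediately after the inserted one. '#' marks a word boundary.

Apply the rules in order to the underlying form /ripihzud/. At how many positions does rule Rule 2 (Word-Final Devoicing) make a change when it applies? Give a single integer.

Rule 1 Syncope: [ripihzud] → [rphzud]
Rule 2 Word-Final Devoicing: [rphzud] → [rphzut]
Rule 3 Spirantization: no change — [rphzut]
Rule Rule 2 changed 1 position(s).

1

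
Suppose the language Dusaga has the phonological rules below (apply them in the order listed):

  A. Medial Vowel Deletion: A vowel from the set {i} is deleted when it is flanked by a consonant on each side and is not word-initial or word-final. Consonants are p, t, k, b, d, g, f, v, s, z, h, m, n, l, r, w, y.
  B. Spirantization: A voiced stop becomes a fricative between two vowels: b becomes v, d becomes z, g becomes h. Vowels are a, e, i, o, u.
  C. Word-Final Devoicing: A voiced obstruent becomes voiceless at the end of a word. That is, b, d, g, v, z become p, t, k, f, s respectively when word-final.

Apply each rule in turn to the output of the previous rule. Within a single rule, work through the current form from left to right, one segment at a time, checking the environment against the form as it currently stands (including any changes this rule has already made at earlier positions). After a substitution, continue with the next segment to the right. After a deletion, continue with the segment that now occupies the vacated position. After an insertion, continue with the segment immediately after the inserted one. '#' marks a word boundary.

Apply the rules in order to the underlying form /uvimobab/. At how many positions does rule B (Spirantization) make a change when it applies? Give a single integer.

A Medial Vowel Deletion: [uvimobab] → [uvmobab]
B Spirantization: [uvmobab] → [uvmovab]
C Word-Final Devoicing: [uvmovab] → [uvmovap]
Rule B changed 1 position(s).

1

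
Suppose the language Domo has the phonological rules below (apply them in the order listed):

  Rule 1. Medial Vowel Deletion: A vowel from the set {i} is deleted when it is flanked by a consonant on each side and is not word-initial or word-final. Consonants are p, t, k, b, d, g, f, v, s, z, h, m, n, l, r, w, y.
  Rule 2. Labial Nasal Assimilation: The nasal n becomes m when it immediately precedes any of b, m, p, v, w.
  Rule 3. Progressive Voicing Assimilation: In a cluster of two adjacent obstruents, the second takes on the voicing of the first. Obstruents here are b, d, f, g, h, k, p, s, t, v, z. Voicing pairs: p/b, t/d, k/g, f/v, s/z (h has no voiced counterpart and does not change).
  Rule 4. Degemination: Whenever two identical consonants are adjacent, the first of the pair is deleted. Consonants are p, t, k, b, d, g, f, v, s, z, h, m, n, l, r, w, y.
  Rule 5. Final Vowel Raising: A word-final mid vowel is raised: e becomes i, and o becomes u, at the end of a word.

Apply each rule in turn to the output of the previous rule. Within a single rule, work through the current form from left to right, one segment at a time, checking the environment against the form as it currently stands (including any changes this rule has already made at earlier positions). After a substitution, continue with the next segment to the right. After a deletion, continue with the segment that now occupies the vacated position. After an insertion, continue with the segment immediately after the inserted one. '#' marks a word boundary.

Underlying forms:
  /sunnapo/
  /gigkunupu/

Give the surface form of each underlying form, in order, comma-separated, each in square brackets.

/sunnapo/:
  Rule 1 Medial Vowel Deletion: no change — [sunnapo]
  Rule 2 Labial Nasal Assimilation: no change — [sunnapo]
  Rule 3 Progressive Voicing Assimilation: no change — [sunnapo]
  Rule 4 Degemination: [sunnapo] → [sunapo]
  Rule 5 Final Vowel Raising: [sunapo] → [sunapu]
/gigkunupu/:
  Rule 1 Medial Vowel Deletion: [gigkunupu] → [ggkunupu]
  Rule 2 Labial Nasal Assimilation: no change — [ggkunupu]
  Rule 3 Progressive Voicing Assimilation: [ggkunupu] → [gggunupu]
  Rule 4 Degemination: [gggunupu] → [gunupu]
  Rule 5 Final Vowel Raising: no change — [gunupu]

[sunapu], [gunupu]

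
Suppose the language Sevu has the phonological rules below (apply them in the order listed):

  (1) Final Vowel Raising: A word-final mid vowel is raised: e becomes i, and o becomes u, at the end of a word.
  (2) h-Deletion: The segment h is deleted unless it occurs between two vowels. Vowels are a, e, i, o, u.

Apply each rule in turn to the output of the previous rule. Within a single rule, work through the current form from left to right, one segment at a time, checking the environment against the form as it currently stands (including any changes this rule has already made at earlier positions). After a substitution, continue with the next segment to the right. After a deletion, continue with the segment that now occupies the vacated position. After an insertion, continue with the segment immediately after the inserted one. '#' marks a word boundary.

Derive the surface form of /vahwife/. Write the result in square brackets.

[vawifi]

(1) Final Vowel Raising: [vahwife] → [vahwifi]
(2) h-Deletion: [vahwifi] → [vawifi]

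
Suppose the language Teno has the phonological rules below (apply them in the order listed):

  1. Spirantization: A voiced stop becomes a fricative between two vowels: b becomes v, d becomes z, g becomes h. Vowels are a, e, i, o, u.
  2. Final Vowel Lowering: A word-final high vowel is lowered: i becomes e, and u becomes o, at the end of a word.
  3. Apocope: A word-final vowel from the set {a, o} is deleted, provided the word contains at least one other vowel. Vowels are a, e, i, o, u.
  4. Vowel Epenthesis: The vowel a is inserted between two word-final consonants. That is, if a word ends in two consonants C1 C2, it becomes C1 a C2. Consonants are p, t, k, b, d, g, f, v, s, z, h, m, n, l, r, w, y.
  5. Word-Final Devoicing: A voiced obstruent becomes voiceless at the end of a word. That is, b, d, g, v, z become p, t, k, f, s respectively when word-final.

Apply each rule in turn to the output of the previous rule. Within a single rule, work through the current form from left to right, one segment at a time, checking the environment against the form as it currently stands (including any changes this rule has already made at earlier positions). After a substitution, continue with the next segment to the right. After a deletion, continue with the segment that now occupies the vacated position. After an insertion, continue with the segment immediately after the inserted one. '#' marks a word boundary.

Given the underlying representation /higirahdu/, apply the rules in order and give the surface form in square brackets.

1 Spirantization: [higirahdu] → [hihirahdu]
2 Final Vowel Lowering: [hihirahdu] → [hihirahdo]
3 Apocope: [hihirahdo] → [hihirahd]
4 Vowel Epenthesis: [hihirahd] → [hihirahad]
5 Word-Final Devoicing: [hihirahad] → [hihirahat]

[hihirahat]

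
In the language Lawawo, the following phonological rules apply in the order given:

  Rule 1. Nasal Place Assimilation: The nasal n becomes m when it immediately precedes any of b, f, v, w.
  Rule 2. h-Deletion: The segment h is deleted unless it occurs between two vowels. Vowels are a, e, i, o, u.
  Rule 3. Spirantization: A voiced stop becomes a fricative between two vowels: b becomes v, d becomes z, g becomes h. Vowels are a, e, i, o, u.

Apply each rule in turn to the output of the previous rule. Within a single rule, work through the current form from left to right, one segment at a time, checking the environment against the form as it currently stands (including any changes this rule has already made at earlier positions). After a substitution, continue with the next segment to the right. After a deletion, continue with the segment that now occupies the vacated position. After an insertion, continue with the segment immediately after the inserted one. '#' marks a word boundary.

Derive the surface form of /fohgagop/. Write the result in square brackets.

[fohahop]

Rule 1 Nasal Place Assimilation: no change — [fohgagop]
Rule 2 h-Deletion: [fohgagop] → [fogagop]
Rule 3 Spirantization: [fogagop] → [fohahop]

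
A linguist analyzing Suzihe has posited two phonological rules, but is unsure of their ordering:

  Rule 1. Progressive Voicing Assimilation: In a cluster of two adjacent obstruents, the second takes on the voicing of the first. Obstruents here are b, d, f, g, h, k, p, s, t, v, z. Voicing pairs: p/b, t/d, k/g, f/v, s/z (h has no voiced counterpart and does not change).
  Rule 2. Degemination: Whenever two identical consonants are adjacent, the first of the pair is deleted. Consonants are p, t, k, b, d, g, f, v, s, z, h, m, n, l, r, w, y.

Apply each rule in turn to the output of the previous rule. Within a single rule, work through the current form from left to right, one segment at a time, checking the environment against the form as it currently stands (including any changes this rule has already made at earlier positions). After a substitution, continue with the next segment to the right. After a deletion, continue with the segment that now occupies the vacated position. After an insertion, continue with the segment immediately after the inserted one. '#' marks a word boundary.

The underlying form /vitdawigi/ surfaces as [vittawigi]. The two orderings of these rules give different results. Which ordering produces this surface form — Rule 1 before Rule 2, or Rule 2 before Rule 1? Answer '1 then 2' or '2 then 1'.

Order 1 then 2:
  1 Progressive Voicing Assimilation: [vitdawigi] → [vittawigi]
  2 Degemination: [vittawigi] → [vitawigi]
  result: [vitawigi]
Order 2 then 1:
  2 Degemination: no change — [vitdawigi]
  1 Progressive Voicing Assimilation: [vitdawigi] → [vittawigi]
  result: [vittawigi]

2 then 1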